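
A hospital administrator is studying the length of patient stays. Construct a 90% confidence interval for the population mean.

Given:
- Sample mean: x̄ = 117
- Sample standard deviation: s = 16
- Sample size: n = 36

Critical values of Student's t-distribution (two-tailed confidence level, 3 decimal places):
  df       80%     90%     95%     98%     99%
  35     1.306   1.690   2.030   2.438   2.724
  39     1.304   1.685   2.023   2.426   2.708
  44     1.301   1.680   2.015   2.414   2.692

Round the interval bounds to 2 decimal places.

The population standard deviation σ is unknown (only the sample standard deviation s is given), so use a t-interval with df = n - 1 = 36 - 1 = 35.

For 90% confidence with df = 35, t* = 1.690 (from t-table)

Standard error: SE = s/√n = 16/√36 = 2.666667

Margin of error: E = t* × SE = 1.690 × 2.666667 = 4.5067

T-interval: x̄ ± E = 117 ± 4.5067 = (112.4933, 121.5067)

Rounded to 2 decimal places:

(112.49, 121.51)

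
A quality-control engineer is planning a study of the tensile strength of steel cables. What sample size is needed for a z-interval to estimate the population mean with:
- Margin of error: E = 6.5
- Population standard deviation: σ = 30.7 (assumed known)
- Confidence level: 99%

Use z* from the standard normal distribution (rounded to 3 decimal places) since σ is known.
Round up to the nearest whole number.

Using z* since population σ is known (z-interval formula).

For 99% confidence, z* = 2.576 (from standard normal table)

Sample size formula for z-interval: n = (z*σ/E)²

n = (2.576 × 30.7 / 6.5)²
  = (12.166646)²
  = 148.0273

Round up to the nearest whole number: n = 149

149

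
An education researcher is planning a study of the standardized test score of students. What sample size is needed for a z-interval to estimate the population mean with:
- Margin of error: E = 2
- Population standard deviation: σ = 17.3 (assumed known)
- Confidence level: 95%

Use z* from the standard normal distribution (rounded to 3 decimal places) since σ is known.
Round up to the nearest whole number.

Using z* since population σ is known (z-interval formula).

For 95% confidence, z* = 1.96 (from standard normal table)

Sample size formula for z-interval: n = (z*σ/E)²

n = (1.96 × 17.3 / 2)²
  = (16.954000)²
  = 287.4381

Round up to the nearest whole number: n = 288

288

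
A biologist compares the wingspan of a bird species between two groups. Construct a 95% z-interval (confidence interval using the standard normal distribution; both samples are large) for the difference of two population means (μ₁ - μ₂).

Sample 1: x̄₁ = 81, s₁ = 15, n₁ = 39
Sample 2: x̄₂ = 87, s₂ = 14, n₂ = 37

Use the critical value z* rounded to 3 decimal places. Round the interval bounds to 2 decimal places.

Both samples are large (n₁ = 39 ≥ 30, n₂ = 37 ≥ 30), so a z-interval for the difference of means applies.

Point estimate: x̄₁ - x̄₂ = 81 - 87 = -6

Standard error: SE = √(s₁²/n₁ + s₂²/n₂)
= √(15²/39 + 14²/37)
= √(5.769231 + 5.297297)
= 3.326639

For 95% confidence, z* = 1.96 (from standard normal table)
Margin of error: E = z* × SE = 1.96 × 3.326639 = 6.5202

Z-interval: (x̄₁ - x̄₂) ± E = -6 ± 6.5202 = (-12.5202, 0.5202)

Rounded to 2 decimal places:

(-12.52, 0.52)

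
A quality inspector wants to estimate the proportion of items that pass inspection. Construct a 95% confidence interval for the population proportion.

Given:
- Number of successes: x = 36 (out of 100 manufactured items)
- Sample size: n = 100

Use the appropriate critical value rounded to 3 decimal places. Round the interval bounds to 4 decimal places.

Sample proportion: p̂ = 36/100 = 0.360000

Check conditions for normal approximation:
  np̂ = 36 ≥ 10 ✓
  n(1-p̂) = 64 ≥ 10 ✓

The sample is large enough, so use a z-interval (normal approximation) for the proportion.

For 95% confidence, z* = 1.96 (from standard normal table)

Standard error: SE = √(p̂(1-p̂)/n) = √(0.360000×0.640000/100) = 0.04800000

Margin of error: E = z* × SE = 1.96 × 0.04800000 = 0.094080

Z-interval: p̂ ± E = 0.360000 ± 0.094080 = (0.265920, 0.454080)

Rounded to 4 decimal places:

(0.2659, 0.4541)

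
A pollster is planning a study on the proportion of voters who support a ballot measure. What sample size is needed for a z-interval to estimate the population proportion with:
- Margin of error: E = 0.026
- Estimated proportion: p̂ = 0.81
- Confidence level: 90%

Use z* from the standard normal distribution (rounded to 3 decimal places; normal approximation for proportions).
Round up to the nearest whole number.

Using z* for proportion z-interval (normal approximation).

For 90% confidence, z* = 1.645 (from standard normal table)

Sample size formula for proportion z-interval: n = z*²p̂(1-p̂)/E²

n = 1.645² × 0.81 × 0.19 / 0.026²
  = 2.706025 × 0.1539 / 0.000676
  = 616.0610

Round up to the nearest whole number: n = 617

617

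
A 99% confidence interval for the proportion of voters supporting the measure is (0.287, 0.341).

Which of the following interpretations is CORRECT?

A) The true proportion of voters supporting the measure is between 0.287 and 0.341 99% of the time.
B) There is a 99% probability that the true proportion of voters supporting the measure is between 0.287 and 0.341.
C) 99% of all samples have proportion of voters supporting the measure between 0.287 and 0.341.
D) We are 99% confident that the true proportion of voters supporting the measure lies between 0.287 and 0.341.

A confidence interval represents our confidence in the procedure, not a probability statement about the parameter.

Key concept: If we repeated this sampling process many times and computed a 99% CI each time, about 99% of those intervals would contain the true population parameter.

For this specific interval (0.287, 0.341):
- Midpoint (point estimate): 0.314
- Margin of error: 0.027

The correct interpretation is the one stating confidence that the true parameter lies in the interval — option D.

D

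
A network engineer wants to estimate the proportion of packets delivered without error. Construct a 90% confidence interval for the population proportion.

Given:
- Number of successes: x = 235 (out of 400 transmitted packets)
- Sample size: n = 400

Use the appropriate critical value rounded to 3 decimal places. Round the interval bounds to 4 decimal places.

Sample proportion: p̂ = 235/400 = 0.587500

Check conditions for normal approximation:
  np̂ = 235 ≥ 10 ✓
  n(1-p̂) = 165 ≥ 10 ✓

The sample is large enough, so use a z-interval (normal approximation) for the proportion.

For 90% confidence, z* = 1.645 (from standard normal table)

Standard error: SE = √(p̂(1-p̂)/n) = √(0.587500×0.412500/400) = 0.02461421

Margin of error: E = z* × SE = 1.645 × 0.02461421 = 0.040490

Z-interval: p̂ ± E = 0.587500 ± 0.040490 = (0.547010, 0.627990)

Rounded to 4 decimal places:

(0.5470, 0.6280)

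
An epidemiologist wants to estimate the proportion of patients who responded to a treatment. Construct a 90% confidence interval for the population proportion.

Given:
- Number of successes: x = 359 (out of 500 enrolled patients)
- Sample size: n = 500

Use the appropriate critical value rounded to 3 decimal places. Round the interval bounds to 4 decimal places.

Sample proportion: p̂ = 359/500 = 0.718000

Check conditions for normal approximation:
  np̂ = 359 ≥ 10 ✓
  n(1-p̂) = 141 ≥ 10 ✓

The sample is large enough, so use a z-interval (normal approximation) for the proportion.

For 90% confidence, z* = 1.645 (from standard normal table)

Standard error: SE = √(p̂(1-p̂)/n) = √(0.718000×0.282000/500) = 0.02012342

Margin of error: E = z* × SE = 1.645 × 0.02012342 = 0.033103

Z-interval: p̂ ± E = 0.718000 ± 0.033103 = (0.684897, 0.751103)

Rounded to 4 decimal places:

(0.6849, 0.7511)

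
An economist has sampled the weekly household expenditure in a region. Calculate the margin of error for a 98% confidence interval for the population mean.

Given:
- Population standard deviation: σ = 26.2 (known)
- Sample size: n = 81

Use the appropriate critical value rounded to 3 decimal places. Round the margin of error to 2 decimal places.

The population standard deviation σ is known, so use the z-interval margin of error formula.

For 98% confidence, z* = 2.326 (from standard normal table)

Margin of error formula for z-interval: E = z* × σ/√n

E = 2.326 × 26.2/√81
  = 2.326 × 2.911111
  = 6.7712

Rounded to 2 decimal places:

6.77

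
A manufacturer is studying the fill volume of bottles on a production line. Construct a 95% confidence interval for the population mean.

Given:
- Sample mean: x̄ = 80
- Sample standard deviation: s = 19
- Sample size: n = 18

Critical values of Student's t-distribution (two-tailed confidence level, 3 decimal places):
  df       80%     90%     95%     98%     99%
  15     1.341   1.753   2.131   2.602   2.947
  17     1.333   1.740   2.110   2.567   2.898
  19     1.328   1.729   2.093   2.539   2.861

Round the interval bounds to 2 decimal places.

The population standard deviation σ is unknown (only the sample standard deviation s is given), so use a t-interval with df = n - 1 = 18 - 1 = 17.

For 95% confidence with df = 17, t* = 2.110 (from t-table)

Standard error: SE = s/√n = 19/√18 = 4.478343

Margin of error: E = t* × SE = 2.110 × 4.478343 = 9.4493

T-interval: x̄ ± E = 80 ± 9.4493 = (70.5507, 89.4493)

Rounded to 2 decimal places:

(70.55, 89.45)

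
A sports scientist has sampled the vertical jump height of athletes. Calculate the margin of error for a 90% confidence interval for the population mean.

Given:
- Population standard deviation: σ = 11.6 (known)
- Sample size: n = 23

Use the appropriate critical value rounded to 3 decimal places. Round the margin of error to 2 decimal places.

The population standard deviation σ is known, so use the z-interval margin of error formula.

For 90% confidence, z* = 1.645 (from standard normal table)

Margin of error formula for z-interval: E = z* × σ/√n

E = 1.645 × 11.6/√23
  = 1.645 × 2.418767
  = 3.9789

Rounded to 2 decimal places:

3.98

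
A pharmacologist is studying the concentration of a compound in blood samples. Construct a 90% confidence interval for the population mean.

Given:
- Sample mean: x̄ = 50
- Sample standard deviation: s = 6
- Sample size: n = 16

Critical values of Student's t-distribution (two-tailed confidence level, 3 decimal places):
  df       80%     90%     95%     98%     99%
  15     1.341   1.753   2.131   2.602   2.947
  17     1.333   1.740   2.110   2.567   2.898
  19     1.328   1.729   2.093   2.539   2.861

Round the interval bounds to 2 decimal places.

The population standard deviation σ is unknown (only the sample standard deviation s is given), so use a t-interval with df = n - 1 = 16 - 1 = 15.

For 90% confidence with df = 15, t* = 1.753 (from t-table)

Standard error: SE = s/√n = 6/√16 = 1.500000

Margin of error: E = t* × SE = 1.753 × 1.500000 = 2.6295

T-interval: x̄ ± E = 50 ± 2.6295 = (47.3705, 52.6295)

Rounded to 2 decimal places:

(47.37, 52.63)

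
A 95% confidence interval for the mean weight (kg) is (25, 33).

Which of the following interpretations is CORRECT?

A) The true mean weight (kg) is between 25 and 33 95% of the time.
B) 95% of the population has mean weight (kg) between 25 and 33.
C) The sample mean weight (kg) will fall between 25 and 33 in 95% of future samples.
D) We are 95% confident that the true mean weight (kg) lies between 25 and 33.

A confidence interval represents our confidence in the procedure, not a probability statement about the parameter.

Key concept: If we repeated this sampling process many times and computed a 95% CI each time, about 95% of those intervals would contain the true population parameter.

For this specific interval (25, 33):
- Midpoint (point estimate): 29
- Margin of error: 4

The correct interpretation is the one stating confidence that the true parameter lies in the interval — option D.

D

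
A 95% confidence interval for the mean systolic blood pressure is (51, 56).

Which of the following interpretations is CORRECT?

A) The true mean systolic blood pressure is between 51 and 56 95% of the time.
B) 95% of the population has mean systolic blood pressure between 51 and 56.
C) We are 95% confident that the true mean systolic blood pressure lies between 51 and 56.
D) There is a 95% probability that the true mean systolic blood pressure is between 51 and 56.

A confidence interval represents our confidence in the procedure, not a probability statement about the parameter.

Key concept: If we repeated this sampling process many times and computed a 95% CI each time, about 95% of those intervals would contain the true population parameter.

For this specific interval (51, 56):
- Midpoint (point estimate): 53.5
- Margin of error: 2.5

The correct interpretation is the one stating confidence that the true parameter lies in the interval — option C.

C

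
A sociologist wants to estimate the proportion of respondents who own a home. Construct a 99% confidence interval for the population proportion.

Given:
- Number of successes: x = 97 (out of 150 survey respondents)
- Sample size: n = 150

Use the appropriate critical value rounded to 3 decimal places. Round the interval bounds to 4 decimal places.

Sample proportion: p̂ = 97/150 = 0.646667

Check conditions for normal approximation:
  np̂ = 97 ≥ 10 ✓
  n(1-p̂) = 53 ≥ 10 ✓

The sample is large enough, so use a z-interval (normal approximation) for the proportion.

For 99% confidence, z* = 2.576 (from standard normal table)

Standard error: SE = √(p̂(1-p̂)/n) = √(0.646667×0.353333/150) = 0.03902895

Margin of error: E = z* × SE = 2.576 × 0.03902895 = 0.100539

Z-interval: p̂ ± E = 0.646667 ± 0.100539 = (0.546128, 0.747205)

Rounded to 4 decimal places:

(0.5461, 0.7472)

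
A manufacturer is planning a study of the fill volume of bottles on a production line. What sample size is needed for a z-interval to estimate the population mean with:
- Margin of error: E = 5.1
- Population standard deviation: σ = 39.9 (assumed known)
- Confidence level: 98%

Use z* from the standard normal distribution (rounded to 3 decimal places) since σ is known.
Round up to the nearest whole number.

Using z* since population σ is known (z-interval formula).

For 98% confidence, z* = 2.326 (from standard normal table)

Sample size formula for z-interval: n = (z*σ/E)²

n = (2.326 × 39.9 / 5.1)²
  = (18.197529)²
  = 331.1501

Round up to the nearest whole number: n = 332

332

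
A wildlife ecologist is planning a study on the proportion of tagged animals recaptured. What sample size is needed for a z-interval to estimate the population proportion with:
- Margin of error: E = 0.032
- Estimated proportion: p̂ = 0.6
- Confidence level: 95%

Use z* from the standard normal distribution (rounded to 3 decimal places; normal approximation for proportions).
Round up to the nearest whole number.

Using z* for proportion z-interval (normal approximation).

For 95% confidence, z* = 1.96 (from standard normal table)

Sample size formula for proportion z-interval: n = z*²p̂(1-p̂)/E²

n = 1.96² × 0.6 × 0.4 / 0.032²
  = 3.8416 × 0.24 / 0.001024
  = 900.3750

Round up to the nearest whole number: n = 901

901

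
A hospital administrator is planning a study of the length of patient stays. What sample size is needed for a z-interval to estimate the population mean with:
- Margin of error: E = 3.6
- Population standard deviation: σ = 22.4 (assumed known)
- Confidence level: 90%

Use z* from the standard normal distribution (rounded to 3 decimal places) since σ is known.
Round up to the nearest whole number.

Using z* since population σ is known (z-interval formula).

For 90% confidence, z* = 1.645 (from standard normal table)

Sample size formula for z-interval: n = (z*σ/E)²

n = (1.645 × 22.4 / 3.6)²
  = (10.235556)²
  = 104.7666

Round up to the nearest whole number: n = 105

105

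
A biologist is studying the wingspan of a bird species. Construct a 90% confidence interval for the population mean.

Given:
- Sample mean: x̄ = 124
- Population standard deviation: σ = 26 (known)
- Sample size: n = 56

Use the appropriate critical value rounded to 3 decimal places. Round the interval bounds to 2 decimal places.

The population standard deviation σ is known, so use a z-interval (standard normal critical value).

For 90% confidence, z* = 1.645 (from standard normal table)

Standard error: SE = σ/√n = 26/√56 = 3.474396

Margin of error: E = z* × SE = 1.645 × 3.474396 = 5.7154

Z-interval: x̄ ± E = 124 ± 5.7154 = (118.2846, 129.7154)

Rounded to 2 decimal places:

(118.28, 129.72)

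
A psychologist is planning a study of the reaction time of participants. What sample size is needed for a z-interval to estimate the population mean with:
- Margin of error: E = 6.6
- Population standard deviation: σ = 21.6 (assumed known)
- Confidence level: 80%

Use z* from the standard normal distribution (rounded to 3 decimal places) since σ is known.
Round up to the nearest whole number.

Using z* since population σ is known (z-interval formula).

For 80% confidence, z* = 1.282 (from standard normal table)

Sample size formula for z-interval: n = (z*σ/E)²

n = (1.282 × 21.6 / 6.6)²
  = (4.195636)²
  = 17.6034

Round up to the nearest whole number: n = 18

18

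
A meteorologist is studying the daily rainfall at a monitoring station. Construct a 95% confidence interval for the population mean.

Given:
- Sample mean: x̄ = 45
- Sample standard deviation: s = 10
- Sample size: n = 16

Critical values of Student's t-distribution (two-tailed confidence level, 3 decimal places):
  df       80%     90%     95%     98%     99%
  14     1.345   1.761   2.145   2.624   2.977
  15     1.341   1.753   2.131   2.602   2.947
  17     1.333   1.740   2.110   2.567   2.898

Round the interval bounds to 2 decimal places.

The population standard deviation σ is unknown (only the sample standard deviation s is given), so use a t-interval with df = n - 1 = 16 - 1 = 15.

For 95% confidence with df = 15, t* = 2.131 (from t-table)

Standard error: SE = s/√n = 10/√16 = 2.500000

Margin of error: E = t* × SE = 2.131 × 2.500000 = 5.3275

T-interval: x̄ ± E = 45 ± 5.3275 = (39.6725, 50.3275)

Rounded to 2 decimal places:

(39.67, 50.33)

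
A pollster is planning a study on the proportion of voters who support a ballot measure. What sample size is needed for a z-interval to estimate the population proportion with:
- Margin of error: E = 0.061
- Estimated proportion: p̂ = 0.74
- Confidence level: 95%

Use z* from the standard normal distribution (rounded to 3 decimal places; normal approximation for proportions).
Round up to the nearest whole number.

Using z* for proportion z-interval (normal approximation).

For 95% confidence, z* = 1.96 (from standard normal table)

Sample size formula for proportion z-interval: n = z*²p̂(1-p̂)/E²

n = 1.96² × 0.74 × 0.26 / 0.061²
  = 3.8416 × 0.1924 / 0.003721
  = 198.6358

Round up to the nearest whole number: n = 199

199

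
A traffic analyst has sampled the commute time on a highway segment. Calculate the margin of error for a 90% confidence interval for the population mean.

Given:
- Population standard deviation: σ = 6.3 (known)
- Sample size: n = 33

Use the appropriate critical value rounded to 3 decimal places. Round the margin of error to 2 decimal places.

The population standard deviation σ is known, so use the z-interval margin of error formula.

For 90% confidence, z* = 1.645 (from standard normal table)

Margin of error formula for z-interval: E = z* × σ/√n

E = 1.645 × 6.3/√33
  = 1.645 × 1.096689
  = 1.8041

Rounded to 2 decimal places:

1.80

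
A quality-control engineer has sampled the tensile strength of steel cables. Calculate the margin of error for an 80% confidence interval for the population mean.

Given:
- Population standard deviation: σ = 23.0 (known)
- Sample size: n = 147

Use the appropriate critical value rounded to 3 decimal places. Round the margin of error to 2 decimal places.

The population standard deviation σ is known, so use the z-interval margin of error formula.

For 80% confidence, z* = 1.282 (from standard normal table)

Margin of error formula for z-interval: E = z* × σ/√n

E = 1.282 × 23.0/√147
  = 1.282 × 1.897008
  = 2.4320

Rounded to 2 decimal places:

2.43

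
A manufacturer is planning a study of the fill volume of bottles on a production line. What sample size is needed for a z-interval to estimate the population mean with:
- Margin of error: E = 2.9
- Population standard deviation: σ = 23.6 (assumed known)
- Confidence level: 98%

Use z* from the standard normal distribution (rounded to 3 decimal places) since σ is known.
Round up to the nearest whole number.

Using z* since population σ is known (z-interval formula).

For 98% confidence, z* = 2.326 (from standard normal table)

Sample size formula for z-interval: n = (z*σ/E)²

n = (2.326 × 23.6 / 2.9)²
  = (18.928828)²
  = 358.3005

Round up to the nearest whole number: n = 359

359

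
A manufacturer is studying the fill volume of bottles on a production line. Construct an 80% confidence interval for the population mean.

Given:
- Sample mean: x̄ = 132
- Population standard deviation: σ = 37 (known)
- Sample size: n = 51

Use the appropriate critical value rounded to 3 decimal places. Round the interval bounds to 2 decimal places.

The population standard deviation σ is known, so use a z-interval (standard normal critical value).

For 80% confidence, z* = 1.282 (from standard normal table)

Standard error: SE = σ/√n = 37/√51 = 5.181036

Margin of error: E = z* × SE = 1.282 × 5.181036 = 6.6421

Z-interval: x̄ ± E = 132 ± 6.6421 = (125.3579, 138.6421)

Rounded to 2 decimal places:

(125.36, 138.64)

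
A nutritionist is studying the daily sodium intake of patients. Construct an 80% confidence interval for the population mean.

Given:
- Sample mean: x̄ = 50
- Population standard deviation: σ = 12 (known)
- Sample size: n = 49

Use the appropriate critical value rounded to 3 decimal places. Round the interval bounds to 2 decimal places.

The population standard deviation σ is known, so use a z-interval (standard normal critical value).

For 80% confidence, z* = 1.282 (from standard normal table)

Standard error: SE = σ/√n = 12/√49 = 1.714286

Margin of error: E = z* × SE = 1.282 × 1.714286 = 2.1977

Z-interval: x̄ ± E = 50 ± 2.1977 = (47.8023, 52.1977)

Rounded to 2 decimal places:

(47.80, 52.20)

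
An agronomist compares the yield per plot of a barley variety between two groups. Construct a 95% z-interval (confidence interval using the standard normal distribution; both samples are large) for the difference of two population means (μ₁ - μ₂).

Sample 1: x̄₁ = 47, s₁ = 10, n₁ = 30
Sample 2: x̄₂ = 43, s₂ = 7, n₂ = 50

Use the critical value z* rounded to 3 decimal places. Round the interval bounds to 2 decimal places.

Both samples are large (n₁ = 30 ≥ 30, n₂ = 50 ≥ 30), so a z-interval for the difference of means applies.

Point estimate: x̄₁ - x̄₂ = 47 - 43 = 4

Standard error: SE = √(s₁²/n₁ + s₂²/n₂)
= √(10²/30 + 7²/50)
= √(3.333333 + 0.980000)
= 2.076857

For 95% confidence, z* = 1.96 (from standard normal table)
Margin of error: E = z* × SE = 1.96 × 2.076857 = 4.0706

Z-interval: (x̄₁ - x̄₂) ± E = 4 ± 4.0706 = (-0.0706, 8.0706)

Rounded to 2 decimal places:

(-0.07, 8.07)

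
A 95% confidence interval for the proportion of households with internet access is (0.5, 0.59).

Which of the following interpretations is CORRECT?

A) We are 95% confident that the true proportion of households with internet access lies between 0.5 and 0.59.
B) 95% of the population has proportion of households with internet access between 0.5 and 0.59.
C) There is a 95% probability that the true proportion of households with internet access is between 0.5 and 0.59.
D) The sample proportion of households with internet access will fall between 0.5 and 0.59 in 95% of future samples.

A confidence interval represents our confidence in the procedure, not a probability statement about the parameter.

Key concept: If we repeated this sampling process many times and computed a 95% CI each time, about 95% of those intervals would contain the true population parameter.

For this specific interval (0.5, 0.59):
- Midpoint (point estimate): 0.545
- Margin of error: 0.045

The correct interpretation is the one stating confidence that the true parameter lies in the interval — option A.

A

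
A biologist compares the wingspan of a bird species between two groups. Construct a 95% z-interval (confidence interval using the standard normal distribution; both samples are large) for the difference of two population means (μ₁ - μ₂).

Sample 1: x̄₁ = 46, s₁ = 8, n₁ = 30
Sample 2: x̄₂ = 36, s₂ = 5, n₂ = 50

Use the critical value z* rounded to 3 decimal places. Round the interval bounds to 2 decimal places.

Both samples are large (n₁ = 30 ≥ 30, n₂ = 50 ≥ 30), so a z-interval for the difference of means applies.

Point estimate: x̄₁ - x̄₂ = 46 - 36 = 10

Standard error: SE = √(s₁²/n₁ + s₂²/n₂)
= √(8²/30 + 5²/50)
= √(2.133333 + 0.500000)
= 1.622755

For 95% confidence, z* = 1.96 (from standard normal table)
Margin of error: E = z* × SE = 1.96 × 1.622755 = 3.1806

Z-interval: (x̄₁ - x̄₂) ± E = 10 ± 3.1806 = (6.8194, 13.1806)

Rounded to 2 decimal places:

(6.82, 13.18)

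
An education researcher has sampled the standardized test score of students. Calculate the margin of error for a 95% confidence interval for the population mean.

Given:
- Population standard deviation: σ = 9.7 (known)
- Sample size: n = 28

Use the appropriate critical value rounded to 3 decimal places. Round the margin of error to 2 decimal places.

The population standard deviation σ is known, so use the z-interval margin of error formula.

For 95% confidence, z* = 1.96 (from standard normal table)

Margin of error formula for z-interval: E = z* × σ/√n

E = 1.96 × 9.7/√28
  = 1.96 × 1.833128
  = 3.5929

Rounded to 2 decimal places:

3.59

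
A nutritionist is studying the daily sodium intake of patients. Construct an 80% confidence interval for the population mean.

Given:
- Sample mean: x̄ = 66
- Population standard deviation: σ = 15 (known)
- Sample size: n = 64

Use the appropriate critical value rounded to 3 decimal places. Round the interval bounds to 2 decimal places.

The population standard deviation σ is known, so use a z-interval (standard normal critical value).

For 80% confidence, z* = 1.282 (from standard normal table)

Standard error: SE = σ/√n = 15/√64 = 1.875000

Margin of error: E = z* × SE = 1.282 × 1.875000 = 2.4038

Z-interval: x̄ ± E = 66 ± 2.4038 = (63.5962, 68.4038)

Rounded to 2 decimal places:

(63.60, 68.40)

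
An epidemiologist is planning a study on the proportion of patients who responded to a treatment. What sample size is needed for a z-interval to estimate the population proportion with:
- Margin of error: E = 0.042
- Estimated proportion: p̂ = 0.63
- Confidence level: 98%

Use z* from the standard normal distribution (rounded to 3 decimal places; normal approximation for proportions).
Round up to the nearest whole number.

Using z* for proportion z-interval (normal approximation).

For 98% confidence, z* = 2.326 (from standard normal table)

Sample size formula for proportion z-interval: n = z*²p̂(1-p̂)/E²

n = 2.326² × 0.63 × 0.37 / 0.042²
  = 5.410276 × 0.2331 / 0.001764
  = 714.9293

Round up to the nearest whole number: n = 715

715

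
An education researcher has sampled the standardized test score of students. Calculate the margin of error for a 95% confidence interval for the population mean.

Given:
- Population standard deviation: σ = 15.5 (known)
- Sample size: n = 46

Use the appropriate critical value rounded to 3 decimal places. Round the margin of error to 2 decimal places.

The population standard deviation σ is known, so use the z-interval margin of error formula.

For 95% confidence, z* = 1.96 (from standard normal table)

Margin of error formula for z-interval: E = z* × σ/√n

E = 1.96 × 15.5/√46
  = 1.96 × 2.285350
  = 4.4793

Rounded to 2 decimal places:

4.48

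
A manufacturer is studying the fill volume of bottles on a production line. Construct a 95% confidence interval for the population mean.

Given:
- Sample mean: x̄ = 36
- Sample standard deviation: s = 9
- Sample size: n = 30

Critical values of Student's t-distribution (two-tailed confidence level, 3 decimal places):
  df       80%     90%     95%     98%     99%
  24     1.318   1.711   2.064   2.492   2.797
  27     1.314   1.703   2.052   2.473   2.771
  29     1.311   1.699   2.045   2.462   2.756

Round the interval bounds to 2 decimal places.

The population standard deviation σ is unknown (only the sample standard deviation s is given), so use a t-interval with df = n - 1 = 30 - 1 = 29.

For 95% confidence with df = 29, t* = 2.045 (from t-table)

Standard error: SE = s/√n = 9/√30 = 1.643168

Margin of error: E = t* × SE = 2.045 × 1.643168 = 3.3603

T-interval: x̄ ± E = 36 ± 3.3603 = (32.6397, 39.3603)

Rounded to 2 decimal places:

(32.64, 39.36)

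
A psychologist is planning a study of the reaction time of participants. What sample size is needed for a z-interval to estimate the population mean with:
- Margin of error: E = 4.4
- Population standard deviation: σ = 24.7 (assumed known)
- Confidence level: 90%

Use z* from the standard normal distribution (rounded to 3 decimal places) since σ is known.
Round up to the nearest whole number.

Using z* since population σ is known (z-interval formula).

For 90% confidence, z* = 1.645 (from standard normal table)

Sample size formula for z-interval: n = (z*σ/E)²

n = (1.645 × 24.7 / 4.4)²
  = (9.234432)²
  = 85.2747

Round up to the nearest whole number: n = 86

86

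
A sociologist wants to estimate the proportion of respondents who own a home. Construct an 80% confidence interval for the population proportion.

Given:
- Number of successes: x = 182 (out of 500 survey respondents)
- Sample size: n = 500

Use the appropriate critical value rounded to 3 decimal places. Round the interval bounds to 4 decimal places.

Sample proportion: p̂ = 182/500 = 0.364000

Check conditions for normal approximation:
  np̂ = 182 ≥ 10 ✓
  n(1-p̂) = 318 ≥ 10 ✓

The sample is large enough, so use a z-interval (normal approximation) for the proportion.

For 80% confidence, z* = 1.282 (from standard normal table)

Standard error: SE = √(p̂(1-p̂)/n) = √(0.364000×0.636000/500) = 0.02151762

Margin of error: E = z* × SE = 1.282 × 0.02151762 = 0.027586

Z-interval: p̂ ± E = 0.364000 ± 0.027586 = (0.336414, 0.391586)

Rounded to 4 decimal places:

(0.3364, 0.3916)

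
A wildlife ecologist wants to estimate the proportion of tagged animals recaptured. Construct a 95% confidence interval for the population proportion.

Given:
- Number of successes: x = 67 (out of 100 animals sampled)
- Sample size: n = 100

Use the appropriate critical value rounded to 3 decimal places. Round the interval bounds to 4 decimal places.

Sample proportion: p̂ = 67/100 = 0.670000

Check conditions for normal approximation:
  np̂ = 67 ≥ 10 ✓
  n(1-p̂) = 33 ≥ 10 ✓

The sample is large enough, so use a z-interval (normal approximation) for the proportion.

For 95% confidence, z* = 1.96 (from standard normal table)

Standard error: SE = √(p̂(1-p̂)/n) = √(0.670000×0.330000/100) = 0.04702127

Margin of error: E = z* × SE = 1.96 × 0.04702127 = 0.092162

Z-interval: p̂ ± E = 0.670000 ± 0.092162 = (0.577838, 0.762162)

Rounded to 4 decimal places:

(0.5778, 0.7622)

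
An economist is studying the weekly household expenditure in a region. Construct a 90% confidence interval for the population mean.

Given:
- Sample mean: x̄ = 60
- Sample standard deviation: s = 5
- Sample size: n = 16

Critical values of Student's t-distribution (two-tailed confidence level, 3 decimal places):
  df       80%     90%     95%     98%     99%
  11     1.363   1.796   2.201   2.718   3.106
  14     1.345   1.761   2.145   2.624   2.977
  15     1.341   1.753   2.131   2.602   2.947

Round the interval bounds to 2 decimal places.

The population standard deviation σ is unknown (only the sample standard deviation s is given), so use a t-interval with df = n - 1 = 16 - 1 = 15.

For 90% confidence with df = 15, t* = 1.753 (from t-table)

Standard error: SE = s/√n = 5/√16 = 1.250000

Margin of error: E = t* × SE = 1.753 × 1.250000 = 2.1912

T-interval: x̄ ± E = 60 ± 2.1912 = (57.8088, 62.1912)

Rounded to 2 decimal places:

(57.81, 62.19)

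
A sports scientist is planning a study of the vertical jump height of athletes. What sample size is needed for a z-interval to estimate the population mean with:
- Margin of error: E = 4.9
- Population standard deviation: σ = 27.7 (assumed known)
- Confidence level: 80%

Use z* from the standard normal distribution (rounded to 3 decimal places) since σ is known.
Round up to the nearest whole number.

Using z* since population σ is known (z-interval formula).

For 80% confidence, z* = 1.282 (from standard normal table)

Sample size formula for z-interval: n = (z*σ/E)²

n = (1.282 × 27.7 / 4.9)²
  = (7.247224)²
  = 52.5223

Round up to the nearest whole number: n = 53

53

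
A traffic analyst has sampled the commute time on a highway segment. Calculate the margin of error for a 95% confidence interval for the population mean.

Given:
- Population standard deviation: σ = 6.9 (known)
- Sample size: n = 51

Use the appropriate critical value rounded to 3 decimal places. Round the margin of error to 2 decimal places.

The population standard deviation σ is known, so use the z-interval margin of error formula.

For 95% confidence, z* = 1.96 (from standard normal table)

Margin of error formula for z-interval: E = z* × σ/√n

E = 1.96 × 6.9/√51
  = 1.96 × 0.966193
  = 1.8937

Rounded to 2 decimal places:

1.89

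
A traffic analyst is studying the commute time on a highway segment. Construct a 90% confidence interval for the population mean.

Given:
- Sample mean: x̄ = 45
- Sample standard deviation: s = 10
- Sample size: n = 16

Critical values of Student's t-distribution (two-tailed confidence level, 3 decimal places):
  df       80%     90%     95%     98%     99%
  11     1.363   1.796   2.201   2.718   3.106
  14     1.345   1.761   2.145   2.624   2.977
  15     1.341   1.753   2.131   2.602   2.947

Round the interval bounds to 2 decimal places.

The population standard deviation σ is unknown (only the sample standard deviation s is given), so use a t-interval with df = n - 1 = 16 - 1 = 15.

For 90% confidence with df = 15, t* = 1.753 (from t-table)

Standard error: SE = s/√n = 10/√16 = 2.500000

Margin of error: E = t* × SE = 1.753 × 2.500000 = 4.3825

T-interval: x̄ ± E = 45 ± 4.3825 = (40.6175, 49.3825)

Rounded to 2 decimal places:

(40.62, 49.38)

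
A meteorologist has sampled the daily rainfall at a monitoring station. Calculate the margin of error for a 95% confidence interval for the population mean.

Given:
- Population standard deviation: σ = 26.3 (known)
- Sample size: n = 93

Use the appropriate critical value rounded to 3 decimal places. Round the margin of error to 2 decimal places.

The population standard deviation σ is known, so use the z-interval margin of error formula.

For 95% confidence, z* = 1.96 (from standard normal table)

Margin of error formula for z-interval: E = z* × σ/√n

E = 1.96 × 26.3/√93
  = 1.96 × 2.727183
  = 5.3453

Rounded to 2 decimal places:

5.35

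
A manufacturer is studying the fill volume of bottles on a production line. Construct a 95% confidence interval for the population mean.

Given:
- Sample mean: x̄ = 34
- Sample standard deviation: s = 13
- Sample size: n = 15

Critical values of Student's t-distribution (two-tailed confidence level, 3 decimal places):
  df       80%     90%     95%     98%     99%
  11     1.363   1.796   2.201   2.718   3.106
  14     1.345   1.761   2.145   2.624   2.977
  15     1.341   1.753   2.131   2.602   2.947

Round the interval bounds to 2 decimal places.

The population standard deviation σ is unknown (only the sample standard deviation s is given), so use a t-interval with df = n - 1 = 15 - 1 = 14.

For 95% confidence with df = 14, t* = 2.145 (from t-table)

Standard error: SE = s/√n = 13/√15 = 3.356586

Margin of error: E = t* × SE = 2.145 × 3.356586 = 7.1999

T-interval: x̄ ± E = 34 ± 7.1999 = (26.8001, 41.1999)

Rounded to 2 decimal places:

(26.80, 41.20)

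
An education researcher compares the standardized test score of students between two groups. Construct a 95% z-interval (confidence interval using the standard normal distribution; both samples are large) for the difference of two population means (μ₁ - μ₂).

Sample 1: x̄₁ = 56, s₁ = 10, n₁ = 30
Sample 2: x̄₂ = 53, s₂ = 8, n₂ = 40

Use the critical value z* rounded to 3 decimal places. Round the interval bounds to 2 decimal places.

Both samples are large (n₁ = 30 ≥ 30, n₂ = 40 ≥ 30), so a z-interval for the difference of means applies.

Point estimate: x̄₁ - x̄₂ = 56 - 53 = 3

Standard error: SE = √(s₁²/n₁ + s₂²/n₂)
= √(10²/30 + 8²/40)
= √(3.333333 + 1.600000)
= 2.221111

For 95% confidence, z* = 1.96 (from standard normal table)
Margin of error: E = z* × SE = 1.96 × 2.221111 = 4.3534

Z-interval: (x̄₁ - x̄₂) ± E = 3 ± 4.3534 = (-1.3534, 7.3534)

Rounded to 2 decimal places:

(-1.35, 7.35)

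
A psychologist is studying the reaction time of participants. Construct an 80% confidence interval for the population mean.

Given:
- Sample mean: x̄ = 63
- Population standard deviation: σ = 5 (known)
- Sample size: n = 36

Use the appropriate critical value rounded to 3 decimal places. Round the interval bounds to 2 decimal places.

The population standard deviation σ is known, so use a z-interval (standard normal critical value).

For 80% confidence, z* = 1.282 (from standard normal table)

Standard error: SE = σ/√n = 5/√36 = 0.833333

Margin of error: E = z* × SE = 1.282 × 0.833333 = 1.0683

Z-interval: x̄ ± E = 63 ± 1.0683 = (61.9317, 64.0683)

Rounded to 2 decimal places:

(61.93, 64.07)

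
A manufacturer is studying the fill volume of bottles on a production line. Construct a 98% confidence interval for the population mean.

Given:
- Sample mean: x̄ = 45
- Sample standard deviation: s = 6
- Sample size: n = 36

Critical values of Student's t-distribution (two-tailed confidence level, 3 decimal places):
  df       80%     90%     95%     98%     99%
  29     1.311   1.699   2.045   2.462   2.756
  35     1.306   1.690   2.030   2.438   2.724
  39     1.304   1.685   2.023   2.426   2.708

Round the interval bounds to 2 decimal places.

The population standard deviation σ is unknown (only the sample standard deviation s is given), so use a t-interval with df = n - 1 = 36 - 1 = 35.

For 98% confidence with df = 35, t* = 2.438 (from t-table)

Standard error: SE = s/√n = 6/√36 = 1.000000

Margin of error: E = t* × SE = 2.438 × 1.000000 = 2.4380

T-interval: x̄ ± E = 45 ± 2.4380 = (42.5620, 47.4380)

Rounded to 2 decimal places:

(42.56, 47.44)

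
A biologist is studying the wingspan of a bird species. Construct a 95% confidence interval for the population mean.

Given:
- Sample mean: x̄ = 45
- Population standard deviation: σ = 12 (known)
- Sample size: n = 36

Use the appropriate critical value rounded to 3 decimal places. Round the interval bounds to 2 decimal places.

The population standard deviation σ is known, so use a z-interval (standard normal critical value).

For 95% confidence, z* = 1.96 (from standard normal table)

Standard error: SE = σ/√n = 12/√36 = 2.000000

Margin of error: E = z* × SE = 1.96 × 2.000000 = 3.9200

Z-interval: x̄ ± E = 45 ± 3.9200 = (41.0800, 48.9200)

Rounded to 2 decimal places:

(41.08, 48.92)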